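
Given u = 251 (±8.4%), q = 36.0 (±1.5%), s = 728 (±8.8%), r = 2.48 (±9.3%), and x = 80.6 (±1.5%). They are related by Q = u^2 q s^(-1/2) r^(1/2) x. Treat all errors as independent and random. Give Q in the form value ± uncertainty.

(1.07 ± 0.193) × 10^7

Q is a product of powers, so relative uncertainties combine in quadrature:
  (2·δu/u)² = (2×0.0840)² = 0.0282;  (1·δq/q)² = (1×0.0150)² = 0.000225;  (−½·δs/s)² = (-0.5×0.0880)² = 0.00194;  (½·δr/r)² = (0.5×0.0930)² = 0.00216;  (1·δx/x)² = (1×0.0150)² = 0.000225
δQ/Q = √(0.0328) = 0.181
Q = 1.07e+07, so δQ = 0.181 × 1.07e+07 = 1.93e+06.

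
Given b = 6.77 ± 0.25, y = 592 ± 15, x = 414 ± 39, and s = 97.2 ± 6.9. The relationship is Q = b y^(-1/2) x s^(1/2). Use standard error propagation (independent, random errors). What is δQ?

Products/powers → add relative errors in quadrature, weighted by exponent:
  (1·δb/b)² = (1×0.0369)² = 0.00136;  (−½·δy/y)² = (-0.5×0.0253)² = 0.000161;  (1·δx/x)² = (1×0.0942)² = 0.00887;  (½·δs/s)² = (0.5×0.0710)² = 0.00126
δQ/Q = √(0.0117) = 0.108
Q = 1140, so δQ = 0.108 × 1140 = 123.

123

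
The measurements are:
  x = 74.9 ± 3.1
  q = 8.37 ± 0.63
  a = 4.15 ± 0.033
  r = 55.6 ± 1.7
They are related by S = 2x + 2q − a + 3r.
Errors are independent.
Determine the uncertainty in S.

For a sum/difference, combine absolute errors in quadrature:
  (2·δx)² = 38.4;  (2·δq)² = 1.59;  (δa)² = 0.00109;  (3·δr)² = 26.0
δS = √(66.0) = 8.13

8.13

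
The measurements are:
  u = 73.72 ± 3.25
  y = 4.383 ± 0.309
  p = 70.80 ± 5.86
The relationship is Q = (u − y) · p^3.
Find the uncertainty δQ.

Let w = u − y = 69.34. δw = √(δu² + δy²) = √(10.6 + 0.0955) = 3.26, so δw/w = 0.0471.
Q is then a monomial in w, p:
δQ/Q = √((δw/w)² + (3·δp/p)²) = √(0.00222 + 0.0617) = 0.253
Q = 2.461e+07, so δQ = 0.253 × 2.461e+07 = 6.22e+06.

6.22e+06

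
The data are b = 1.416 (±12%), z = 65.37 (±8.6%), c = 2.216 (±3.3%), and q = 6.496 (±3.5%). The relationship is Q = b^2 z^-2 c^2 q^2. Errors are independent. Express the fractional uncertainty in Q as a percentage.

For a monomial Q ∝ b^2, z^-2, c^2, q^2, fractional errors add in quadrature:
  (2·δb/b)² = (2×0.120)² = 0.0576;  (-2·δz/z)² = (-2×0.0860)² = 0.0296;  (2·δc/c)² = (2×0.0330)² = 0.00436;  (2·δq/q)² = (2×0.0350)² = 0.00490
δQ/Q = √(0.0964) = 0.311

31.1%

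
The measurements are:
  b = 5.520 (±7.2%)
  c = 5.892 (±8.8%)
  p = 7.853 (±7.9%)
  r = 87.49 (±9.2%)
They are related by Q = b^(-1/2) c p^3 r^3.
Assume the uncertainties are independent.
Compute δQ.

For a monomial Q ∝ b^(-1/2), c, p^3, r^3, fractional errors add in quadrature:
  (−½·δb/b)² = (-0.5×0.0720)² = 0.00130;  (1·δc/c)² = (1×0.0880)² = 0.00774;  (3·δp/p)² = (3×0.0790)² = 0.0562;  (3·δr/r)² = (3×0.0920)² = 0.0762
δQ/Q = √(0.141) = 0.376
Q = 8.133e+08, so δQ = 0.376 × 8.133e+08 = 3.06e+08.

3.06e+08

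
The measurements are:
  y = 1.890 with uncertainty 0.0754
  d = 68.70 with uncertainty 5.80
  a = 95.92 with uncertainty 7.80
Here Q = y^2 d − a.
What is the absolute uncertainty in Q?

Let p = y^2·d = 245.4. δp/p = √((2·δy/y)² + (1·δd/d)²) = √(0.00637 + 0.00713) = 0.116, so δp = 28.5.
Q = p − a: δQ = √(δp² + δa²) = √(813 + 60.8) = 29.6

29.6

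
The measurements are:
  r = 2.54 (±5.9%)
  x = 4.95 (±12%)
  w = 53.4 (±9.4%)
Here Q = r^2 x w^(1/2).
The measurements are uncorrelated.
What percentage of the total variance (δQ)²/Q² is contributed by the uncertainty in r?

45.6%

(δQ/Q)² = (2·δr/r)² + (1·δx/x)² + (½·δw/w)²
  r term: (2×0.0590)² = 0.0139
  x term: (1×0.120)² = 0.0144
  w term: (0.5×0.0940)² = 0.00221
Total = 0.0305. Share from r = 0.0139/0.0305 = 0.456.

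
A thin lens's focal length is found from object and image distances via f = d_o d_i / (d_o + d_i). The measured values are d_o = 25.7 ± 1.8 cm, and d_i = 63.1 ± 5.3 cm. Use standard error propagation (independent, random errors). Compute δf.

1.01 cm

∂f/∂d_o = (d_i/(d_o+d_i))² = 0.505;  ∂f/∂d_i = (d_o/(d_o+d_i))² = 0.0838
δf = √((∂f/∂d_o · δd_o)² + (∂f/∂d_i · δd_i)²) = √(0.826 + 0.197) = 1.01 cm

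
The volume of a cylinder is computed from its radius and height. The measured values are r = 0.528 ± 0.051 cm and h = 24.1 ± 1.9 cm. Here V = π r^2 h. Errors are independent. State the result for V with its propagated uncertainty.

Each factor contributes (exponent × relative error)² to (δV/V)²:
  (2·δr/r)² = (2×0.0966)² = 0.0373;  (1·δh/h)² = (1×0.0788)² = 0.00622
δV/V = √(0.0435) = 0.209
V = 21.1 cm^3, so δV = 0.209 × 21.1 = 4.40 cm^3.

21.1 ± 4.40 cm^3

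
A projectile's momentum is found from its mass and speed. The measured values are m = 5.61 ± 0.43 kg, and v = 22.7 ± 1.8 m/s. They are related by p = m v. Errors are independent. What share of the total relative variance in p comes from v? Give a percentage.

51.7%

(δp/p)² = (1·δm/m)² + (1·δv/v)²
  m term: (1×0.0766)² = 0.00588
  v term: (1×0.0793)² = 0.00629
Total = 0.0122. Share from v = 0.00629/0.0122 = 0.517.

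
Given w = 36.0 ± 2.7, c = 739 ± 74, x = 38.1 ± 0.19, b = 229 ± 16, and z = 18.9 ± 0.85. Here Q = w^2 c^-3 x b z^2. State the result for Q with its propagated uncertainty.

For a monomial Q ∝ w^2, c^-3, x, b, z^2, fractional errors add in quadrature:
  (2·δw/w)² = (2×0.0750)² = 0.0225;  (-3·δc/c)² = (-3×0.100)² = 0.0902;  (1·δx/x)² = (1×0.00499)² = 2.49e-05;  (1·δb/b)² = (1×0.0699)² = 0.00488;  (2·δz/z)² = (2×0.0450)² = 0.00809
δQ/Q = √(0.126) = 0.355
Q = 10.0, so δQ = 0.355 × 10.0 = 3.55.

10.0 ± 3.55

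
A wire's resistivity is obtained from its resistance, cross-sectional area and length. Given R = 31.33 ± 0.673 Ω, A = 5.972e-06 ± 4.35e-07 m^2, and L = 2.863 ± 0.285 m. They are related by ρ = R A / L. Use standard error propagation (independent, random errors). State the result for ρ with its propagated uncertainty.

Relative error in a monomial: (δρ/ρ)² = Σ (nᵢ · δxᵢ/xᵢ)².
  (1·δR/R)² = (1×0.0215)² = 0.000461;  (1·δA/A)² = (1×0.0728)² = 0.00531;  (-1·δL/L)² = (-1×0.0995)² = 0.00991
δρ/ρ = √(0.0157) = 0.125
ρ = 6.535e-05 Ω·m, so δρ = 0.125 × 6.535e-05 = 8.18e-06 Ω·m.

(6.535 ± 0.818) × 10^-5 Ω·m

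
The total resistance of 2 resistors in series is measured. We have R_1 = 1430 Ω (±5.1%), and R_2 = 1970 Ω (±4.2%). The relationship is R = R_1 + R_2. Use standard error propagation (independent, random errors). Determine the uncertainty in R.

110 Ω

For a sum/difference, combine absolute errors in quadrature:
  (δR_1)² = 5320;  (δR_2)² = 6850
δR = √(12200) = 110 Ω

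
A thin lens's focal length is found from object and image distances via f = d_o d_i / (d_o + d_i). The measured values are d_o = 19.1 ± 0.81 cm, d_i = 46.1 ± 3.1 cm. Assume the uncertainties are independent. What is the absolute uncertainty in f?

0.485 cm

∂f/∂d_o = (d_i/(d_o+d_i))² = 0.500;  ∂f/∂d_i = (d_o/(d_o+d_i))² = 0.0858
δf = √((∂f/∂d_o · δd_o)² + (∂f/∂d_i · δd_i)²) = √(0.164 + 0.0708) = 0.485 cm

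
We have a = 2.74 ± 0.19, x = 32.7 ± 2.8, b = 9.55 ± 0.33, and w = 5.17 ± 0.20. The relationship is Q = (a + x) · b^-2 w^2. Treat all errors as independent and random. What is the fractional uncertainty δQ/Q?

0.131

Let u = a + x = 35.4. δu = √(δa² + δx²) = √(0.0361 + 7.84) = 2.81, so δu/u = 0.0792.
Q is then a monomial in u, b, w:
δQ/Q = √((δu/u)² + (-2·δb/b)² + (2·δw/w)²) = √(0.00627 + 0.00478 + 0.00599) = 0.131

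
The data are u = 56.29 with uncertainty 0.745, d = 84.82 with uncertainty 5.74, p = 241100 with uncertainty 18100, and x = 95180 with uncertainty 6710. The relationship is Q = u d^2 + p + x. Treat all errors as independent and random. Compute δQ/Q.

0.0787

Let w = u·d^2 = 405000. δw/w = √((1·δu/u)² + (2·δd/d)²) = √(0.000175 + 0.0183) = 0.136, so δw = 55100.
Q = w + p + x: δQ = √(δw² + δp² + δx²) = √(3.03e+09 + 3.28e+08 + 4.5e+07) = 58400
Q = 741300, so δQ/Q = 58400/741300 = 0.0787.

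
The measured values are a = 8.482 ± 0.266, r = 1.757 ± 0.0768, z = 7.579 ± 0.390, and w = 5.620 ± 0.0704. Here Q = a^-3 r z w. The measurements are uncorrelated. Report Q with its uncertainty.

Since Q is a product/quotient, work with relative uncertainties:
  (-3·δa/a)² = (-3×0.0314)² = 0.00885;  (1·δr/r)² = (1×0.0437)² = 0.00191;  (1·δz/z)² = (1×0.0515)² = 0.00265;  (1·δw/w)² = (1×0.0125)² = 0.000157
δQ/Q = √(0.0136) = 0.116
Q = 0.1226, so δQ = 0.116 × 0.1226 = 0.0143.

0.1226 ± 0.0143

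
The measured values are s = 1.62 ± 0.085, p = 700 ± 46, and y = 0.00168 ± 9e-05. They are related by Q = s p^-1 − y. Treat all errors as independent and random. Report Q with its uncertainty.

Let w = s·p^-1 = 0.00231. δw/w = √((1·δs/s)² + (-1·δp/p)²) = √(0.00275 + 0.00432) = 0.0841, so δw = 0.000195.
Q = w − y: δQ = √(δw² + δy²) = √(3.79e-08 + 8.1e-09) = 0.000214
Q = 0.000634.

0.000634 ± 0.000214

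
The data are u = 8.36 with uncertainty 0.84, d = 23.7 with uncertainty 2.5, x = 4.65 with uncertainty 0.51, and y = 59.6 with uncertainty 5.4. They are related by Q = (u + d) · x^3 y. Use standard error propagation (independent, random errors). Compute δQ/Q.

0.351

Let w = u + d = 32.1. δw = √(δu² + δd²) = √(0.706 + 6.25) = 2.64, so δw/w = 0.0823.
Q is then a monomial in w, x, y:
δQ/Q = √((δw/w)² + (3·δx/x)² + (1·δy/y)²) = √(0.00677 + 0.108 + 0.00821) = 0.351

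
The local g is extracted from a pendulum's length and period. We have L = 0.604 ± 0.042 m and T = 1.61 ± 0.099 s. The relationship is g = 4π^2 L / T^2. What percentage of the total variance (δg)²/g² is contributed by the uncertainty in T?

75.8%

(δg/g)² = (1·δL/L)² + (-2·δT/T)²
  L term: (1×0.0695)² = 0.00484
  T term: (-2×0.0615)² = 0.0151
Total = 0.0200. Share from T = 0.0151/0.0200 = 0.758.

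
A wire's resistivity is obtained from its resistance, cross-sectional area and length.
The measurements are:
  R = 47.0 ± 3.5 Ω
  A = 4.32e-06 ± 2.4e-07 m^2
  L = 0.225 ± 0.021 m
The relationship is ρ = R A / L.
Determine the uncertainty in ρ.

0.000119 Ω·m

Relative error in a monomial: (δρ/ρ)² = Σ (nᵢ · δxᵢ/xᵢ)².
  (1·δR/R)² = (1×0.0745)² = 0.00555;  (1·δA/A)² = (1×0.0556)² = 0.00309;  (-1·δL/L)² = (-1×0.0933)² = 0.00871
δρ/ρ = √(0.0173) = 0.132
ρ = 0.000902 Ω·m, so δρ = 0.132 × 0.000902 = 0.000119 Ω·m.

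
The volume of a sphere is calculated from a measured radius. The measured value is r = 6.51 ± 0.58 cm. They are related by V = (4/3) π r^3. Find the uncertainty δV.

309 cm^3

V ∝ r^3, so δV/V = |3| · δr/r = 3 × 0.0891 = 0.267.
V = 1160 cm^3, so δV = 0.267 × 1160 = 309 cm^3.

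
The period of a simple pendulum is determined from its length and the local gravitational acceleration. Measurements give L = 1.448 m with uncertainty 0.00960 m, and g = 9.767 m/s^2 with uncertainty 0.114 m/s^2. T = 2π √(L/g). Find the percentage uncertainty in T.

0.671%

Relative error in a monomial: (δT/T)² = Σ (nᵢ · δxᵢ/xᵢ)².
  (½·δL/L)² = (0.5×0.00663)² = 1.1e-05;  (−½·δg/g)² = (-0.5×0.0117)² = 3.41e-05
δT/T = √(4.5e-05) = 0.00671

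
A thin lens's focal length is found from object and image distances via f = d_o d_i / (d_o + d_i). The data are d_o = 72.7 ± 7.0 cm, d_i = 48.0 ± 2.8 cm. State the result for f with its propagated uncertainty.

28.9 ± 1.50 cm

∂f/∂d_o = (d_i/(d_o+d_i))² = 0.158;  ∂f/∂d_i = (d_o/(d_o+d_i))² = 0.363
δf = √((∂f/∂d_o · δd_o)² + (∂f/∂d_i · δd_i)²) = √(1.23 + 1.03) = 1.50 cm
f = 28.9 cm.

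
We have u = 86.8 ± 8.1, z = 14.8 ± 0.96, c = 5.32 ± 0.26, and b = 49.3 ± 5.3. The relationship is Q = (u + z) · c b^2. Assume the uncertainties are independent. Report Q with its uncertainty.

(1.31 ± 0.308) × 10^6

Let w = u + z = 102. δw = √(δu² + δz²) = √(65.6 + 0.922) = 8.16, so δw/w = 0.0803.
Q is then a monomial in w, c, b:
δQ/Q = √((δw/w)² + (1·δc/c)² + (2·δb/b)²) = √(0.00645 + 0.00239 + 0.0462) = 0.235
Q = 1.31e+06, so δQ = 0.235 × 1.31e+06 = 3.08e+05.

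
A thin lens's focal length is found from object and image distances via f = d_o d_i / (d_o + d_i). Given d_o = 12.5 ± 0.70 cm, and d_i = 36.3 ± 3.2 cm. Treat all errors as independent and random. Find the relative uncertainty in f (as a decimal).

∂f/∂d_o = (d_i/(d_o+d_i))² = 0.553;  ∂f/∂d_i = (d_o/(d_o+d_i))² = 0.0656
δf = √((∂f/∂d_o · δd_o)² + (∂f/∂d_i · δd_i)²) = √(0.150 + 0.0441) = 0.441 cm
f = 9.30 cm, so δf/f = 0.441/9.30 = 0.0474.

0.0474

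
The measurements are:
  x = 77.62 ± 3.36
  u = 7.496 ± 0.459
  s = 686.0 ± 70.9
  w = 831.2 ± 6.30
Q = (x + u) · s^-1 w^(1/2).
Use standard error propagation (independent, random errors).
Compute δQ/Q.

Let h = x + u = 85.12. δh = √(δx² + δu²) = √(11.3 + 0.211) = 3.39, so δh/h = 0.0398.
Q is then a monomial in h, s, w:
δQ/Q = √((δh/h)² + (-1·δs/s)² + (½·δw/w)²) = √(0.00159 + 0.0107 + 1.44e-05) = 0.111

0.111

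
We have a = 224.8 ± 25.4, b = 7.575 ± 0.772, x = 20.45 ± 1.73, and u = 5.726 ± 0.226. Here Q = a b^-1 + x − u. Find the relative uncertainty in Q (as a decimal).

Let p = a·b^-1 = 29.68. δp/p = √((1·δa/a)² + (-1·δb/b)²) = √(0.0128 + 0.0104) = 0.152, so δp = 4.52.
Q = p + x − u: δQ = √(δp² + δx² + δu²) = √(20.4 + 2.99 + 0.0511) = 4.84
Q = 44.40, so δQ/Q = 4.84/44.40 = 0.109.

0.109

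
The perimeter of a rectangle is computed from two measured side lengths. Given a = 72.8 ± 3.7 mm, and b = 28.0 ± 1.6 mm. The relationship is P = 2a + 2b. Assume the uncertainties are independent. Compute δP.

8.06 mm

Absolute uncertainties add in quadrature for a linear combination:
  (2·δa)² = 54.8;  (2·δb)² = 10.2
δP = √(65.0) = 8.06 mm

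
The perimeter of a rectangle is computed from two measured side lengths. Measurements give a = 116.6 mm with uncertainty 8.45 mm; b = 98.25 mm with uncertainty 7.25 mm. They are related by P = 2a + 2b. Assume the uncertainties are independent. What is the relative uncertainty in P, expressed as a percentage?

5.18%

P is a linear combination, so absolute uncertainties add in quadrature:
  (2·δa)² = 286;  (2·δb)² = 210
δP = √(496) = 22.3 mm
P = 429.7 mm, so δP/P = 22.3/429.7 = 0.0518.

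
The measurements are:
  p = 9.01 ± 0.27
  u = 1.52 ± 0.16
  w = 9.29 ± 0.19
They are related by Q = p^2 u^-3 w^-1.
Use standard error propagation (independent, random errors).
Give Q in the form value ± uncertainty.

Each factor contributes (exponent × relative error)² to (δQ/Q)²:
  (2·δp/p)² = (2×0.0300)² = 0.00359;  (-3·δu/u)² = (-3×0.105)² = 0.0997;  (-1·δw/w)² = (-1×0.0205)² = 0.000418
δQ/Q = √(0.104) = 0.322
Q = 2.49, so δQ = 0.322 × 2.49 = 0.801.

2.49 ± 0.801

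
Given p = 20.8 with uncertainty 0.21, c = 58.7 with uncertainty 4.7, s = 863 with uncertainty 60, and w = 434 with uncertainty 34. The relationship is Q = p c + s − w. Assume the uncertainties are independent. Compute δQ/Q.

0.0729

Let h = p·c = 1220. δh/h = √((1·δp/p)² + (1·δc/c)²) = √(0.000102 + 0.00641) = 0.0807, so δh = 98.5.
Q = h + s − w: δQ = √(δh² + δs² + δw²) = √(9710 + 3600 + 1160) = 120
Q = 1650, so δQ/Q = 120/1650 = 0.0729.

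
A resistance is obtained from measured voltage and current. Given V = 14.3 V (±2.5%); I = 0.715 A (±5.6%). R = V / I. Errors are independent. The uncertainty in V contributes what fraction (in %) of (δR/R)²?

16.6%

(δR/R)² = (1·δV/V)² + (-1·δI/I)²
  V term: (1×0.0250)² = 0.000625
  I term: (-1×0.0560)² = 0.00314
Total = 0.00376. Share from V = 0.000625/0.00376 = 0.166.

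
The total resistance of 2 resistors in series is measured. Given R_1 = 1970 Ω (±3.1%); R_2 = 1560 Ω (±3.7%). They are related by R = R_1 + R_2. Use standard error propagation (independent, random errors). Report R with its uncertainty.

3530 ± 84.0 Ω

Sums and differences: (δR)² = Σ (cᵢ δxᵢ)².
  (δR_1)² = 3730;  (δR_2)² = 3330
δR = √(7060) = 84.0 Ω
R = 3530 Ω.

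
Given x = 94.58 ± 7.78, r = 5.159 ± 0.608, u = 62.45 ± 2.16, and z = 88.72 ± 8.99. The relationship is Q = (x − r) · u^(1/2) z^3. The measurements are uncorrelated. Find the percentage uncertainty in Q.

Let w = x − r = 89.42. δw = √(δx² + δr²) = √(60.5 + 0.370) = 7.80, so δw/w = 0.0873.
Q is then a monomial in w, u, z:
δQ/Q = √((δw/w)² + (½·δu/u)² + (3·δz/z)²) = √(0.00762 + 0.000299 + 0.0924) = 0.317

31.7%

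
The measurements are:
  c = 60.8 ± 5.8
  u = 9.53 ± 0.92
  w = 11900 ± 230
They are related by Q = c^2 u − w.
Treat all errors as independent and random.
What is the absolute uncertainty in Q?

Let p = c^2·u = 35200. δp/p = √((2·δc/c)² + (1·δu/u)²) = √(0.0364 + 0.00932) = 0.214, so δp = 7530.
Q = p − w: δQ = √(δp² + δw²) = √(5.67e+07 + 52900) = 7540

7540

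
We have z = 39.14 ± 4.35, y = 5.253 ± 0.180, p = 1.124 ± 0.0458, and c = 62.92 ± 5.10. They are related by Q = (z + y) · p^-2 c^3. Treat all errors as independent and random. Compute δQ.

Let u = z + y = 44.39. δu = √(δz² + δy²) = √(18.9 + 0.0324) = 4.35, so δu/u = 0.0981.
Q is then a monomial in u, p, c:
δQ/Q = √((δu/u)² + (-2·δp/p)² + (3·δc/c)²) = √(0.00962 + 0.00664 + 0.0591) = 0.275
Q = 8.753e+06, so δQ = 0.275 × 8.753e+06 = 2.4e+06.

2.4e+06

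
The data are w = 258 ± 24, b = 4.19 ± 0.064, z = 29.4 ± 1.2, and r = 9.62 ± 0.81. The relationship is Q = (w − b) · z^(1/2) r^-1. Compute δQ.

Let u = w − b = 254. δu = √(δw² + δb²) = √(576 + 0.00410) = 24.0, so δu/u = 0.0946.
Q is then a monomial in u, z, r:
δQ/Q = √((δu/u)² + (½·δz/z)² + (-1·δr/r)²) = √(0.00894 + 0.000416 + 0.00709) = 0.128
Q = 143, so δQ = 0.128 × 143 = 18.3.

18.3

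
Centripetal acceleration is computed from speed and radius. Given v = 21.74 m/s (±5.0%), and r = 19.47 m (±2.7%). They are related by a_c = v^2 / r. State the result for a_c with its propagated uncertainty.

Since a_c is a product/quotient, work with relative uncertainties:
  (2·δv/v)² = (2×0.0500)² = 0.0100;  (-1·δr/r)² = (-1×0.0270)² = 0.000729
δa_c/a_c = √(0.0107) = 0.104
a_c = 24.27 m/s^2, so δa_c = 0.104 × 24.27 = 2.51 m/s^2.

24.27 ± 2.51 m/s^2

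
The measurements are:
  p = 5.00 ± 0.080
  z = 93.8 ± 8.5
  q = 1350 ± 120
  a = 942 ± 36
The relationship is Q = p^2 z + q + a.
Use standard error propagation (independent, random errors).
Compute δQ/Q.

0.0556

Let w = p^2·z = 2340. δw/w = √((2·δp/p)² + (1·δz/z)²) = √(0.00102 + 0.00821) = 0.0961, so δw = 225.
Q = w + q + a: δQ = √(δw² + δq² + δa²) = √(50800 + 14400 + 1300) = 258
Q = 4640, so δQ/Q = 258/4640 = 0.0556.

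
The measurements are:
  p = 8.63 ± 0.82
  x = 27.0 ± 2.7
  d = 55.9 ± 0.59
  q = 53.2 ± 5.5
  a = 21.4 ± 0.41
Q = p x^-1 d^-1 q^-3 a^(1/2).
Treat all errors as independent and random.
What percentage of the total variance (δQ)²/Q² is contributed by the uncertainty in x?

(δQ/Q)² = (1·δp/p)² + (-1·δx/x)² + (-1·δd/d)² + (-3·δq/q)² + (½·δa/a)²
  p term: (1×0.0950)² = 0.00903
  x term: (-1×0.100)² = 0.0100
  d term: (-1×0.0106)² = 0.000111
  q term: (-3×0.103)² = 0.0962
  a term: (0.5×0.0192)² = 9.18e-05
Total = 0.115. Share from x = 0.0100/0.115 = 0.0866.

8.66%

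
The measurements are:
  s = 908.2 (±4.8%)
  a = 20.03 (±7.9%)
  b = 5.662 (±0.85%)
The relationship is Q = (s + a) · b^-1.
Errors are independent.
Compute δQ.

7.83

Let u = s + a = 928.2. δu = √(δs² + δa²) = √(1900 + 2.50) = 43.6, so δu/u = 0.0470.
Q is then a monomial in u, b:
δQ/Q = √((δu/u)² + (-1·δb/b)²) = √(0.00221 + 7.23e-05) = 0.0478
Q = 163.9, so δQ = 0.0478 × 163.9 = 7.83.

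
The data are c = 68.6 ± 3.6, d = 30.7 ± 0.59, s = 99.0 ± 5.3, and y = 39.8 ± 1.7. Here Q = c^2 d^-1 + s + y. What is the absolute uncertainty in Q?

17.3

Let p = c^2·d^-1 = 153. δp/p = √((2·δc/c)² + (-1·δd/d)²) = √(0.0110 + 0.000369) = 0.107, so δp = 16.4.
Q = p + s + y: δQ = √(δp² + δs² + δy²) = √(268 + 28.1 + 2.89) = 17.3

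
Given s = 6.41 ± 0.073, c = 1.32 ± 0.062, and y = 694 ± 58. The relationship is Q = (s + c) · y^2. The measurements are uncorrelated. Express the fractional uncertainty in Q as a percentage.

Let u = s + c = 7.73. δu = √(δs² + δc²) = √(0.00533 + 0.00384) = 0.0958, so δu/u = 0.0124.
Q is then a monomial in u, y:
δQ/Q = √((δu/u)² + (2·δy/y)²) = √(0.000154 + 0.0279) = 0.168

16.8%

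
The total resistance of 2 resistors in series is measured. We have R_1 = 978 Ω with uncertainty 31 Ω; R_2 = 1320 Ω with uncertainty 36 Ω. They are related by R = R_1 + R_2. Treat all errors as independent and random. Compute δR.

Each term contributes (cᵢ δxᵢ)² to (δR)²:
  (δR_1)² = 961;  (δR_2)² = 1300
δR = √(2260) = 47.5 Ω

47.5 Ω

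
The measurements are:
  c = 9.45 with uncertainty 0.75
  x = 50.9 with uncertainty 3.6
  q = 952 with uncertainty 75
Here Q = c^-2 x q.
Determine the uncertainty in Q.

Products/powers → add relative errors in quadrature, weighted by exponent:
  (-2·δc/c)² = (-2×0.0794)² = 0.0252;  (1·δx/x)² = (1×0.0707)² = 0.00500;  (1·δq/q)² = (1×0.0788)² = 0.00621
δQ/Q = √(0.0364) = 0.191
Q = 543, so δQ = 0.191 × 543 = 104.

104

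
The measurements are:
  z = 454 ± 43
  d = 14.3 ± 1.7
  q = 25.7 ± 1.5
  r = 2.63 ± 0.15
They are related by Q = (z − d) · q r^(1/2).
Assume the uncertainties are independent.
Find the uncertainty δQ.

Let u = z − d = 440. δu = √(δz² + δd²) = √(1850 + 2.89) = 43.0, so δu/u = 0.0979.
Q is then a monomial in u, q, r:
δQ/Q = √((δu/u)² + (1·δq/q)² + (½·δr/r)²) = √(0.00958 + 0.00341 + 0.000813) = 0.117
Q = 18300, so δQ = 0.117 × 18300 = 2150.

2150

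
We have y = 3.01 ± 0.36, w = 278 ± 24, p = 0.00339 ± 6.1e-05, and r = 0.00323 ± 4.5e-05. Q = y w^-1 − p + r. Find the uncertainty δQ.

0.00160

Let h = y·w^-1 = 0.0108. δh/h = √((1·δy/y)² + (-1·δw/w)²) = √(0.0143 + 0.00745) = 0.148, so δh = 0.00160.
Q = h − p + r: δQ = √(δh² + δp² + δr²) = √(2.55e-06 + 3.72e-09 + 2.03e-09) = 0.00160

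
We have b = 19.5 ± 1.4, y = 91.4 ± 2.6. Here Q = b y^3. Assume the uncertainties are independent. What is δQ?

1.66e+06

Relative error in a monomial: (δQ/Q)² = Σ (nᵢ · δxᵢ/xᵢ)².
  (1·δb/b)² = (1×0.0718)² = 0.00515;  (3·δy/y)² = (3×0.0284)² = 0.00728
δQ/Q = √(0.0124) = 0.112
Q = 1.49e+07, so δQ = 0.112 × 1.49e+07 = 1.66e+06.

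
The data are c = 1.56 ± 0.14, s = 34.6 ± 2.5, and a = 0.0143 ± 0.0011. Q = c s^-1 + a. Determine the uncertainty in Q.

0.00531

Let p = c·s^-1 = 0.0451. δp/p = √((1·δc/c)² + (-1·δs/s)²) = √(0.00805 + 0.00522) = 0.115, so δp = 0.00519.
Q = p + a: δQ = √(δp² + δa²) = √(2.7e-05 + 1.21e-06) = 0.00531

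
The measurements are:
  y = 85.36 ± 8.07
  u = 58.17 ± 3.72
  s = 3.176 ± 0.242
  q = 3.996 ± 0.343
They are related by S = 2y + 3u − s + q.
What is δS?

19.6

Each term contributes (cᵢ δxᵢ)² to (δS)²:
  (2·δy)² = 260;  (3·δu)² = 125;  (δs)² = 0.0586;  (δq)² = 0.118
δS = √(385) = 19.6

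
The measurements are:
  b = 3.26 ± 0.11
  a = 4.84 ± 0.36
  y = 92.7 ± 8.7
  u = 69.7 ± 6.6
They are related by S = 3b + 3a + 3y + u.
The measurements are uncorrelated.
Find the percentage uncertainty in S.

7.24%

Each term contributes (cᵢ δxᵢ)² to (δS)²:
  (3·δb)² = 0.109;  (3·δa)² = 1.17;  (3·δy)² = 681;  (δu)² = 43.6
δS = √(726) = 26.9
S = 372, so δS/S = 26.9/372 = 0.0724.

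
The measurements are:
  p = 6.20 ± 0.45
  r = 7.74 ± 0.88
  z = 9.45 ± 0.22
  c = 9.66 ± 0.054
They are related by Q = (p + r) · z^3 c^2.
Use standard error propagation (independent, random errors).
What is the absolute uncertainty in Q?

Let u = p + r = 13.9. δu = √(δp² + δr²) = √(0.203 + 0.774) = 0.988, so δu/u = 0.0709.
Q is then a monomial in u, z, c:
δQ/Q = √((δu/u)² + (3·δz/z)² + (2·δc/c)²) = √(0.00503 + 0.00488 + 0.000125) = 0.100
Q = 1.1e+06, so δQ = 0.100 × 1.1e+06 = 1.1e+05.

1.1e+05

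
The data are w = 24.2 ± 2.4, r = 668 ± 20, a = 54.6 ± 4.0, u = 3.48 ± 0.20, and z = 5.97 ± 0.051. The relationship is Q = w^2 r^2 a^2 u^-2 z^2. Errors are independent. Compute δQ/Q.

0.279

Products/powers → add relative errors in quadrature, weighted by exponent:
  (2·δw/w)² = (2×0.0992)² = 0.0393;  (2·δr/r)² = (2×0.0299)² = 0.00359;  (2·δa/a)² = (2×0.0733)² = 0.0215;  (-2·δu/u)² = (-2×0.0575)² = 0.0132;  (2·δz/z)² = (2×0.00854)² = 0.000292
δQ/Q = √(0.0779) = 0.279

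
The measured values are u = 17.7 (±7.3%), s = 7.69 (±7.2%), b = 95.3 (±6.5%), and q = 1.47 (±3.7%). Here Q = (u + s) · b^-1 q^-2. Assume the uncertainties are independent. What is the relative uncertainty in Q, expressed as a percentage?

Let w = u + s = 25.4. δw = √(δu² + δs²) = √(1.67 + 0.307) = 1.41, so δw/w = 0.0554.
Q is then a monomial in w, b, q:
δQ/Q = √((δw/w)² + (-1·δb/b)² + (-2·δq/q)²) = √(0.00307 + 0.00423 + 0.00548) = 0.113

11.3%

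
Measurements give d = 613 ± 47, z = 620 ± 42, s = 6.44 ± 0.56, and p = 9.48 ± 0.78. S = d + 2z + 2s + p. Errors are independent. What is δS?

96.3

Absolute uncertainties add in quadrature for a linear combination:
  (δd)² = 2210;  (2·δz)² = 7060;  (2·δs)² = 1.25;  (δp)² = 0.608
δS = √(9270) = 96.3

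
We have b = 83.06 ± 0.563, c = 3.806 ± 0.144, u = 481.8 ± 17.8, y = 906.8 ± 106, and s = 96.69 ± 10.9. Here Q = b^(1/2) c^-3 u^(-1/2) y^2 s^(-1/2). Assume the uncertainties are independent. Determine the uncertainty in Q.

168

Q is a product of powers, so relative uncertainties combine in quadrature:
  (½·δb/b)² = (0.5×0.00678)² = 1.15e-05;  (-3·δc/c)² = (-3×0.0378)² = 0.0129;  (−½·δu/u)² = (-0.5×0.0369)² = 0.000341;  (2·δy/y)² = (2×0.117)² = 0.0547;  (−½·δs/s)² = (-0.5×0.113)² = 0.00318
δQ/Q = √(0.0711) = 0.267
Q = 629.8, so δQ = 0.267 × 629.8 = 168.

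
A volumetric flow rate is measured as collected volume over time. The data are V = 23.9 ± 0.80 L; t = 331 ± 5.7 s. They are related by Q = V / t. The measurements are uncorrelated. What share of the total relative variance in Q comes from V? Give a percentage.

79.1%

(δQ/Q)² = (1·δV/V)² + (-1·δt/t)²
  V term: (1×0.0335)² = 0.00112
  t term: (-1×0.0172)² = 0.000297
Total = 0.00142. Share from V = 0.00112/0.00142 = 0.791.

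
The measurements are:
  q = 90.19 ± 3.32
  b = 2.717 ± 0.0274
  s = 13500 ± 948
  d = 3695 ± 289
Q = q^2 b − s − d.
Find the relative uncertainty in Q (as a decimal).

Let p = q^2·b = 22100. δp/p = √((2·δq/q)² + (1·δb/b)²) = √(0.00542 + 0.000102) = 0.0743, so δp = 1640.
Q = p − s − d: δQ = √(δp² + δs² + δd²) = √(2.7e+06 + 8.99e+05 + 83500) = 1920
Q = 4906, so δQ/Q = 1920/4906 = 0.391.

0.391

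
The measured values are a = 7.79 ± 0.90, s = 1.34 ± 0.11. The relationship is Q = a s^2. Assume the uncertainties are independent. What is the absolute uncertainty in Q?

Relative error in a monomial: (δQ/Q)² = Σ (nᵢ · δxᵢ/xᵢ)².
  (1·δa/a)² = (1×0.116)² = 0.0133;  (2·δs/s)² = (2×0.0821)² = 0.0270
δQ/Q = √(0.0403) = 0.201
Q = 14.0, so δQ = 0.201 × 14.0 = 2.81.

2.81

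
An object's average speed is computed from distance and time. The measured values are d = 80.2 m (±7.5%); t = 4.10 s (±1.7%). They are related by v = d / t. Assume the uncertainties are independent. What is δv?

For a monomial v ∝ d, t^-1, fractional errors add in quadrature:
  (1·δd/d)² = (1×0.0750)² = 0.00562;  (-1·δt/t)² = (-1×0.0170)² = 0.000289
δv/v = √(0.00591) = 0.0769
v = 19.6 m/s, so δv = 0.0769 × 19.6 = 1.50 m/s.

1.50 m/s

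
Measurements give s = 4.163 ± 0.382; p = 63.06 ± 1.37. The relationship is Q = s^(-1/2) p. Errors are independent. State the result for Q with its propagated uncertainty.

Products/powers → add relative errors in quadrature, weighted by exponent:
  (−½·δs/s)² = (-0.5×0.0918)² = 0.00211;  (1·δp/p)² = (1×0.0217)² = 0.000472
δQ/Q = √(0.00258) = 0.0508
Q = 30.91, so δQ = 0.0508 × 30.91 = 1.57.

30.91 ± 1.57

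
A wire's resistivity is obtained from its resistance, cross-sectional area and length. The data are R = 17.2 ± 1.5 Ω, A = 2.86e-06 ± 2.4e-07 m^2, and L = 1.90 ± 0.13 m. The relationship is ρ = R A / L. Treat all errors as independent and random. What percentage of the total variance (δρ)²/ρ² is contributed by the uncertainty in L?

24.2%

(δρ/ρ)² = (1·δR/R)² + (1·δA/A)² + (-1·δL/L)²
  R term: (1×0.0872)² = 0.00761
  A term: (1×0.0839)² = 0.00704
  L term: (-1×0.0684)² = 0.00468
Total = 0.0193. Share from L = 0.00468/0.0193 = 0.242.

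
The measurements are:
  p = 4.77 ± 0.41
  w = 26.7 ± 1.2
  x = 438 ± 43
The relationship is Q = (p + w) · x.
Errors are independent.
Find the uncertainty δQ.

1460

Let u = p + w = 31.5. δu = √(δp² + δw²) = √(0.168 + 1.44) = 1.27, so δu/u = 0.0403.
Q is then a monomial in u, x:
δQ/Q = √((δu/u)² + (1·δx/x)²) = √(0.00162 + 0.00964) = 0.106
Q = 13800, so δQ = 0.106 × 13800 = 1460.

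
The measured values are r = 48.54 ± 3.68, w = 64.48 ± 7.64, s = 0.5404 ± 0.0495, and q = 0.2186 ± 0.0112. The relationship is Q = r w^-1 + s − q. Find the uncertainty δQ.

0.117

Let p = r·w^-1 = 0.7528. δp/p = √((1·δr/r)² + (-1·δw/w)²) = √(0.00575 + 0.0140) = 0.141, so δp = 0.106.
Q = p + s − q: δQ = √(δp² + δs² + δq²) = √(0.0112 + 0.00245 + 0.000125) = 0.117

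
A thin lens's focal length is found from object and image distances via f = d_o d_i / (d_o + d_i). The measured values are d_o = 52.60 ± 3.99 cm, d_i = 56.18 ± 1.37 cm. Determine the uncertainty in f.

∂f/∂d_o = (d_i/(d_o+d_i))² = 0.267;  ∂f/∂d_i = (d_o/(d_o+d_i))² = 0.234
δf = √((∂f/∂d_o · δd_o)² + (∂f/∂d_i · δd_i)²) = √(1.13 + 0.103) = 1.11 cm

1.11 cm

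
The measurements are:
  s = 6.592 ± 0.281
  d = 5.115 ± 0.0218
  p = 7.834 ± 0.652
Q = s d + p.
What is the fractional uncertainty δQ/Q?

Let w = s·d = 33.72. δw/w = √((1·δs/s)² + (1·δd/d)²) = √(0.00182 + 1.82e-05) = 0.0428, so δw = 1.44.
Q = w + p: δQ = √(δw² + δp²) = √(2.09 + 0.425) = 1.58
Q = 41.55, so δQ/Q = 1.58/41.55 = 0.0381.

0.0381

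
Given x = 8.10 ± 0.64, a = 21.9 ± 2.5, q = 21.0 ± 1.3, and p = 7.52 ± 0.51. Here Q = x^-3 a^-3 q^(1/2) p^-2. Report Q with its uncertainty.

Since Q is a product/quotient, work with relative uncertainties:
  (-3·δx/x)² = (-3×0.0790)² = 0.0562;  (-3·δa/a)² = (-3×0.114)² = 0.117;  (½·δq/q)² = (0.5×0.0619)² = 0.000958;  (-2·δp/p)² = (-2×0.0678)² = 0.0184
δQ/Q = √(0.193) = 0.439
Q = 1.45e-08, so δQ = 0.439 × 1.45e-08 = 6.37e-09.

(1.45 ± 0.637) × 10^-8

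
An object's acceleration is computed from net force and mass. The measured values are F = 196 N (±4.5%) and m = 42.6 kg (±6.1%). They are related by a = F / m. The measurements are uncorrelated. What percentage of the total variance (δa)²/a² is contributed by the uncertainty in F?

(δa/a)² = (1·δF/F)² + (-1·δm/m)²
  F term: (1×0.0450)² = 0.00202
  m term: (-1×0.0610)² = 0.00372
Total = 0.00575. Share from F = 0.00202/0.00575 = 0.352.

35.2%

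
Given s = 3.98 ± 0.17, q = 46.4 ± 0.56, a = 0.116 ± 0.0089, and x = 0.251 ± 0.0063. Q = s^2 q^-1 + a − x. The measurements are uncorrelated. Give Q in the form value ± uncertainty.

Let p = s^2·q^-1 = 0.341. δp/p = √((2·δs/s)² + (-1·δq/q)²) = √(0.00730 + 0.000146) = 0.0863, so δp = 0.0295.
Q = p + a − x: δQ = √(δp² + δa² + δx²) = √(0.000868 + 7.92e-05 + 3.97e-05) = 0.0314
Q = 0.206.

0.206 ± 0.0314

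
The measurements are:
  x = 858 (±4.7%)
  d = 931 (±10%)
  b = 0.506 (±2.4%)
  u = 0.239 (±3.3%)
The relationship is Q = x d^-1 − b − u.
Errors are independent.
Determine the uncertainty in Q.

Let p = x·d^-1 = 0.922. δp/p = √((1·δx/x)² + (-1·δd/d)²) = √(0.00221 + 0.0100) = 0.110, so δp = 0.102.
Q = p − b − u: δQ = √(δp² + δb² + δu²) = √(0.0104 + 0.000147 + 6.22e-05) = 0.103

0.103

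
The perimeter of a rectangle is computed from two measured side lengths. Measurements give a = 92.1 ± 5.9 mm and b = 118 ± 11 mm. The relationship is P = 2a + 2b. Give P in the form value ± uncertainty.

420 ± 25.0 mm

Absolute uncertainties add in quadrature for a linear combination:
  (2·δa)² = 139;  (2·δb)² = 484
δP = √(623) = 25.0 mm
P = 420 mm.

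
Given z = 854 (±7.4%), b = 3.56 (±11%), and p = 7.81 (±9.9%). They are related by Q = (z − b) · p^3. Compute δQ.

Let u = z − b = 850. δu = √(δz² + δb²) = √(3990 + 0.153) = 63.2, so δu/u = 0.0743.
Q is then a monomial in u, p:
δQ/Q = √((δu/u)² + (3·δp/p)²) = √(0.00552 + 0.0882) = 0.306
Q = 4.05e+05, so δQ = 0.306 × 4.05e+05 = 1.24e+05.

1.24e+05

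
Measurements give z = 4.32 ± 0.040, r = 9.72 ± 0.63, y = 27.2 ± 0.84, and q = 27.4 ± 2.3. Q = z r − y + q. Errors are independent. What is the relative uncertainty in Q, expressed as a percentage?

Let p = z·r = 42.0. δp/p = √((1·δz/z)² + (1·δr/r)²) = √(8.57e-05 + 0.00420) = 0.0655, so δp = 2.75.
Q = p − y + q: δQ = √(δp² + δy² + δq²) = √(7.56 + 0.706 + 5.29) = 3.68
Q = 42.2, so δQ/Q = 3.68/42.2 = 0.0873.

8.73%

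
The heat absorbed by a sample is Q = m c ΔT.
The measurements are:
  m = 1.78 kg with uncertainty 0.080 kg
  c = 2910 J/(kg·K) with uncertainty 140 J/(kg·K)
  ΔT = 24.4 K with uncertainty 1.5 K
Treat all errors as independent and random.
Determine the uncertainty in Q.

11400 J

Q is a product of powers, so relative uncertainties combine in quadrature:
  (1·δm/m)² = (1×0.0449)² = 0.00202;  (1·δc/c)² = (1×0.0481)² = 0.00231;  (1·δΔT/ΔT)² = (1×0.0615)² = 0.00378
δQ/Q = √(0.00811) = 0.0901
Q = 1.26e+05 J, so δQ = 0.0901 × 1.26e+05 = 11400 J.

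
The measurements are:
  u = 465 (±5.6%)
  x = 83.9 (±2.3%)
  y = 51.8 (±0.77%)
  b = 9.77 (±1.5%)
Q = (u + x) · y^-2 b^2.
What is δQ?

1.14

Let w = u + x = 549. δw = √(δu² + δx²) = √(678 + 3.72) = 26.1, so δw/w = 0.0476.
Q is then a monomial in w, y, b:
δQ/Q = √((δw/w)² + (-2·δy/y)² + (2·δb/b)²) = √(0.00226 + 0.000237 + 0.000900) = 0.0583
Q = 19.5, so δQ = 0.0583 × 19.5 = 1.14.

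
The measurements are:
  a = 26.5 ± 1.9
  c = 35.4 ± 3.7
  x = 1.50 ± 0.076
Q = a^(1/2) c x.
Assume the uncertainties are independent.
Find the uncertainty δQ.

Since Q is a product/quotient, work with relative uncertainties:
  (½·δa/a)² = (0.5×0.0717)² = 0.00129;  (1·δc/c)² = (1×0.105)² = 0.0109;  (1·δx/x)² = (1×0.0507)² = 0.00257
δQ/Q = √(0.0148) = 0.122
Q = 273, so δQ = 0.122 × 273 = 33.2.

33.2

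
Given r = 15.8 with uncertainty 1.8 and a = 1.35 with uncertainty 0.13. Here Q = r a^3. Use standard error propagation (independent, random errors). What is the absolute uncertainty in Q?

Since Q is a product/quotient, work with relative uncertainties:
  (1·δr/r)² = (1×0.114)² = 0.0130;  (3·δa/a)² = (3×0.0963)² = 0.0835
δQ/Q = √(0.0964) = 0.311
Q = 38.9, so δQ = 0.311 × 38.9 = 12.1.

12.1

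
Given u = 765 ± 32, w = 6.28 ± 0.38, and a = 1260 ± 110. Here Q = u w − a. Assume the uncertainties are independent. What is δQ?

370

Let p = u·w = 4800. δp/p = √((1·δu/u)² + (1·δw/w)²) = √(0.00175 + 0.00366) = 0.0736, so δp = 353.
Q = p − a: δQ = √(δp² + δa²) = √(1.25e+05 + 12100) = 370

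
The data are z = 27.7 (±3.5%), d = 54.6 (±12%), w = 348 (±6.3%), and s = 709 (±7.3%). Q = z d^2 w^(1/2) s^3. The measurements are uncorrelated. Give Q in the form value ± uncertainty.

Relative error in a monomial: (δQ/Q)² = Σ (nᵢ · δxᵢ/xᵢ)².
  (1·δz/z)² = (1×0.0350)² = 0.00123;  (2·δd/d)² = (2×0.120)² = 0.0576;  (½·δw/w)² = (0.5×0.0630)² = 0.000992;  (3·δs/s)² = (3×0.0730)² = 0.0480
δQ/Q = √(0.108) = 0.328
Q = 5.49e+14, so δQ = 0.328 × 5.49e+14 = 1.8e+14.

(5.49 ± 1.80) × 10^14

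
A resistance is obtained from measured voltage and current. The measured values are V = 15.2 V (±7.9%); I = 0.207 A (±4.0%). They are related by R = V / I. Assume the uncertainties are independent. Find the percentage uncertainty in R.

8.85%

Products/powers → add relative errors in quadrature, weighted by exponent:
  (1·δV/V)² = (1×0.0790)² = 0.00624;  (-1·δI/I)² = (-1×0.0400)² = 0.00160
δR/R = √(0.00784) = 0.0885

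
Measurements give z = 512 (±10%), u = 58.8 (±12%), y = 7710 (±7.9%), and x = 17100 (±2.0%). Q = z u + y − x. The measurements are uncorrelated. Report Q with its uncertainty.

20700 ± 4750

Let p = z·u = 30100. δp/p = √((1·δz/z)² + (1·δu/u)²) = √(0.0100 + 0.0144) = 0.156, so δp = 4700.
Q = p + y − x: δQ = √(δp² + δy² + δx²) = √(2.21e+07 + 3.71e+05 + 1.17e+05) = 4750
Q = 20700.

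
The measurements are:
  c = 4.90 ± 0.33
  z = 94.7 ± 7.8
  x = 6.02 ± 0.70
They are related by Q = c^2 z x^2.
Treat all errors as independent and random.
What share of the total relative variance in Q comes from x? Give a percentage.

(δQ/Q)² = (2·δc/c)² + (1·δz/z)² + (2·δx/x)²
  c term: (2×0.0673)² = 0.0181
  z term: (1×0.0824)² = 0.00678
  x term: (2×0.116)² = 0.0541
Total = 0.0790. Share from x = 0.0541/0.0790 = 0.685.

68.5%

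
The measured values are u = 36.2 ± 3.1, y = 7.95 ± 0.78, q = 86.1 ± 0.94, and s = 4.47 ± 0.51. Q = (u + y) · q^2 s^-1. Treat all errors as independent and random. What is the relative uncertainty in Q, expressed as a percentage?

Let w = u + y = 44.2. δw = √(δu² + δy²) = √(9.61 + 0.608) = 3.20, so δw/w = 0.0724.
Q is then a monomial in w, q, s:
δQ/Q = √((δw/w)² + (2·δq/q)² + (-1·δs/s)²) = √(0.00524 + 0.000477 + 0.0130) = 0.137

13.7%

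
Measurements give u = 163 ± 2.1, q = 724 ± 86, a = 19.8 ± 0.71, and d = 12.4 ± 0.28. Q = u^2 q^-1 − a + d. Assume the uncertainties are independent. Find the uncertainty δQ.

4.53

Let p = u^2·q^-1 = 36.7. δp/p = √((2·δu/u)² + (-1·δq/q)²) = √(0.000664 + 0.0141) = 0.122, so δp = 4.46.
Q = p − a + d: δQ = √(δp² + δa² + δd²) = √(19.9 + 0.504 + 0.0784) = 4.53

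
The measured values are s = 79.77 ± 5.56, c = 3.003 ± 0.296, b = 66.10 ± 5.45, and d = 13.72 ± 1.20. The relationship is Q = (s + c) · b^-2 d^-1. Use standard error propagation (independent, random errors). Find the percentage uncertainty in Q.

19.8%

Let u = s + c = 82.77. δu = √(δs² + δc²) = √(30.9 + 0.0876) = 5.57, so δu/u = 0.0673.
Q is then a monomial in u, b, d:
δQ/Q = √((δu/u)² + (-2·δb/b)² + (-1·δd/d)²) = √(0.00452 + 0.0272 + 0.00765) = 0.198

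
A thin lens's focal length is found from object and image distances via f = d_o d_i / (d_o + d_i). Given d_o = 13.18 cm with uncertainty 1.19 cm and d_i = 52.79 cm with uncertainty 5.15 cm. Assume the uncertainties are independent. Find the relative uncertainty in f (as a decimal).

0.0748

∂f/∂d_o = (d_i/(d_o+d_i))² = 0.640;  ∂f/∂d_i = (d_o/(d_o+d_i))² = 0.0399
δf = √((∂f/∂d_o · δd_o)² + (∂f/∂d_i · δd_i)²) = √(0.581 + 0.0423) = 0.789 cm
f = 10.55 cm, so δf/f = 0.789/10.55 = 0.0748.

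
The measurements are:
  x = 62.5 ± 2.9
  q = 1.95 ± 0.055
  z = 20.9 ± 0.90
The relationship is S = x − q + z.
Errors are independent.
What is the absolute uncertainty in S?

3.04

Sums and differences: (δS)² = Σ (cᵢ δxᵢ)².
  (δx)² = 8.41;  (δq)² = 0.00302;  (δz)² = 0.810
δS = √(9.22) = 3.04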